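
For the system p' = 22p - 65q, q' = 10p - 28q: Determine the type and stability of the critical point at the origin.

stable spiral

A = [[22,-65],[10,-28]]; det(A-λI) = λ^2 + 6λ + 34.
λ = -3 ± 5i: negative real part.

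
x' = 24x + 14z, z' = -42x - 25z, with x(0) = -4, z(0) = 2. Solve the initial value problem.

Coefficient matrix A = [[24, 14], [-42, -25]].
Characteristic polynomial det(A - λI) = λ^2 + λ - 12 = 0.
Eigenvalues λ = -4, 3.
For λ=-4: (A-λI) row 1 is [28, 14], so an eigenvector is (1, -2).
For λ=3: (A-λI) row 1 is [21, 14], so an eigenvector is (-2, 3).
General solution: C_1e^(-4t)(1,-2) + C_2e^(3t)(-2,3).
Applying x(0)=-4, z(0)=2 gives C_1=8, C_2=6.

x(t) = -12e^(3t) + 8e^(-4t), z(t) = 18e^(3t) - 16e^(-4t)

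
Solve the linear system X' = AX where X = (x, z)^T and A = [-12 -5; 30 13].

x(t) = -c_1e^(-2t) - c_2e^(3t), z(t) = 2c_1e^(-2t) + 3c_2e^(3t)

Coefficient matrix A = [[-12, -5], [30, 13]].
Characteristic polynomial det(A - λI) = λ^2 - λ - 6 = 0.
Eigenvalues λ = -2, 3.
For λ=-2: (A-λI) row 1 is [-10, -5], so an eigenvector is (-1, 2).
For λ=3: (A-λI) row 1 is [-15, -5], so an eigenvector is (-1, 3).
General solution: c_1e^(-2t)(-1,2) + c_2e^(3t)(-1,3).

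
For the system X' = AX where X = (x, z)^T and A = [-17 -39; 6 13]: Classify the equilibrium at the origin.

A = [[-17,-39],[6,13]]; det(A-λI) = λ^2 + 4λ + 13.
λ = -2 ± 3i: negative real part.

stable spiral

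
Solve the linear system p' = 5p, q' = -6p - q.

p(t) = -K_1e^(5t), q(t) = K_1e^(5t) + K_2e^(-t)

Coefficient matrix A = [[5, 0], [-6, -1]].
Characteristic polynomial det(A - λI) = λ^2 - 4λ - 5 = 0.
Eigenvalues λ = 5, -1.
For λ=5: (A-λI) row 2 is [-6, -6], so an eigenvector is (-1, 1).
For λ=-1: (A-λI) row 1 is [6, 0], so an eigenvector is (0, 1).
General solution: K_1e^(5t)(-1,1) + K_2e^(-t)(0,1).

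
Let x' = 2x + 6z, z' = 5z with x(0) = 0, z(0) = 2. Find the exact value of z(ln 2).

A = [[2,6],[0,5]]; eigenvalues λ = 2, 5.
Eigenvectors: (1,0) for λ=2, (-2,-1) for λ=5.
From the initial condition, c_1 = -4, c_2 = -2.
z(ln 2) = (-4)(2^2)(0) + (-2)(2^5)(-1) = 64.

64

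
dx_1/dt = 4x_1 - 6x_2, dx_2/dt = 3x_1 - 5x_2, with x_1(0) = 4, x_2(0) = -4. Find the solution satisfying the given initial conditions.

Coefficient matrix A = [[4, -6], [3, -5]].
Characteristic polynomial det(A - λI) = λ^2 + λ - 2 = 0.
Eigenvalues λ = 1, -2.
For λ=1: (A-λI) row 1 is [3, -6], so an eigenvector is (2, 1).
For λ=-2: (A-λI) row 1 is [6, -6], so an eigenvector is (-1, -1).
General solution: K_1e^(t)(2,1) + K_2e^(-2t)(-1,-1).
Applying x_1(0)=4, x_2(0)=-4 gives K_1=8, K_2=12.

x_1(t) = 16e^(t) - 12e^(-2t), x_2(t) = 8e^(t) - 12e^(-2t)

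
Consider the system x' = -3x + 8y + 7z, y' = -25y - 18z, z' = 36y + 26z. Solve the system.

Coefficient matrix A = [[-3, 8, 7], [0, -25, -18], [0, 36, 26]].
det(A - λI) = 0 gives eigenvalues λ = -3, -1, 2.
For λ=-3: eigenvector (1,0,0).
For λ=-1: eigenvector (2,-3,4).
For λ=2: eigenvector (-1,2,-3).
General solution: K_1e^(-3t)(1,0,0) + K_2e^(-t)(2,-3,4) + K_3e^(2t)(-1,2,-3).

x(t) = K_1e^(-3t) + 2K_2e^(-t) - K_3e^(2t), y(t) = -3K_2e^(-t) + 2K_3e^(2t), z(t) = 4K_2e^(-t) - 3K_3e^(2t)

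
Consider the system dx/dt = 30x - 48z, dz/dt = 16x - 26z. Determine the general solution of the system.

Coefficient matrix A = [[30, -48], [16, -26]].
Characteristic polynomial det(A - λI) = λ^2 - 4λ - 12 = 0.
Eigenvalues λ = 6, -2.
For λ=6: (A-λI) row 1 is [24, -48], so an eigenvector is (2, 1).
For λ=-2: (A-λI) row 1 is [32, -48], so an eigenvector is (3, 2).
General solution: K_1e^(6t)(2,1) + K_2e^(-2t)(3,2).

x(t) = 2K_1e^(6t) + 3K_2e^(-2t), z(t) = K_1e^(6t) + 2K_2e^(-2t)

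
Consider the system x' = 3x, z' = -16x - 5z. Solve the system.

x(t) = K_2e^(3t), z(t) = -K_1e^(-5t) - 2K_2e^(3t)

Coefficient matrix A = [[3, 0], [-16, -5]].
Characteristic polynomial det(A - λI) = λ^2 + 2λ - 15 = 0.
Eigenvalues λ = -5, 3.
For λ=-5: (A-λI) row 1 is [8, 0], so an eigenvector is (0, -1).
For λ=3: (A-λI) row 2 is [-16, -8], so an eigenvector is (1, -2).
General solution: K_1e^(-5t)(0,-1) + K_2e^(3t)(1,-2).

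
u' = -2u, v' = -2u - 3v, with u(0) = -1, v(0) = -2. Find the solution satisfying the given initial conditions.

Coefficient matrix A = [[-2, 0], [-2, -3]].
Characteristic polynomial det(A - λI) = λ^2 + 5λ + 6 = 0.
Eigenvalues λ = -2, -3.
For λ=-2: (A-λI) row 2 is [-2, -1], so an eigenvector is (-1, 2).
For λ=-3: (A-λI) row 1 is [1, 0], so an eigenvector is (0, 1).
General solution: c_1e^(-2t)(-1,2) + c_2e^(-3t)(0,1).
Applying u(0)=-1, v(0)=-2 gives c_1=1, c_2=-4.

u(t) = -e^(-2t), v(t) = 2e^(-2t) - 4e^(-3t)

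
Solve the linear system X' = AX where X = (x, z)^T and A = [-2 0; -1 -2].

x(t) = c_2e^(-2t), z(t) = -c_1e^(-2t) - c_2te^(-2t) + 3c_2e^(-2t)

Coefficient matrix A = [[-2, 0], [-1, -2]].
Characteristic polynomial det(A - λI) = λ^2 + 4λ + 4 = 0.
Single eigenvalue λ = -2 with algebraic multiplicity 2.
Eigenvector v = (0,-1); generalized eigenvector w with (A-λI)w=v is (1,3).
General solution: e^(-2t)[c_1·v + c_2·(t·v + w)].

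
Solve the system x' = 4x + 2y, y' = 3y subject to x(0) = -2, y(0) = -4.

Coefficient matrix A = [[4, 2], [0, 3]].
Characteristic polynomial det(A - λI) = λ^2 - 7λ + 12 = 0.
Eigenvalues λ = 4, 3.
For λ=4: (A-λI) row 1 is [0, 2], so an eigenvector is (1, 0).
For λ=3: (A-λI) row 1 is [1, 2], so an eigenvector is (2, -1).
General solution: K_1e^(4t)(1,0) + K_2e^(3t)(2,-1).
Applying x(0)=-2, y(0)=-4 gives K_1=-10, K_2=4.

x(t) = -10e^(4t) + 8e^(3t), y(t) = -4e^(3t)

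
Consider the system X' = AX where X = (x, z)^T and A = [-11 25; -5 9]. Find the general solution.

Coefficient matrix A = [[-11, 25], [-5, 9]].
Characteristic polynomial det(A - λI) = λ^2 + 2λ + 26 = 0.
Eigenvalues λ = -1 ± 5i (complex conjugate pair).
For λ=-1+5i: an eigenvector is (-2,-1) - i(-1,0) = (-2 + i, -1).
A real fundamental pair from Re and Im of e^((-1+5i)t)v: X_1 = e^(-t)(cos(5t)·(-2,-1) + sin(5t)·(-1,0)), X_2 = e^(-t)(sin(5t)·(-2,-1) - cos(5t)·(-1,0)).
General solution: c_1X_1 + c_2X_2.

x(t) = -c_1e^(-t)sin(5t) - 2c_1e^(-t)cos(5t) - 2c_2e^(-t)sin(5t) + c_2e^(-t)cos(5t), z(t) = -c_1e^(-t)cos(5t) - c_2e^(-t)sin(5t)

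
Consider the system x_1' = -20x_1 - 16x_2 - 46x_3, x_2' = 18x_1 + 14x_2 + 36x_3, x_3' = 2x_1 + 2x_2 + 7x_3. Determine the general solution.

x_1(t) = 2c_1e^(2t) + c_2e^(-4t) - 2c_3e^(3t), x_2(t) = 3c_1e^(2t) - c_2e^(-4t), x_3(t) = -2c_1e^(2t) + c_3e^(3t)

Coefficient matrix A = [[-20, -16, -46], [18, 14, 36], [2, 2, 7]].
det(A - λI) = 0 gives eigenvalues λ = 2, -4, 3.
For λ=2: eigenvector (2,3,-2).
For λ=-4: eigenvector (1,-1,0).
For λ=3: eigenvector (-2,0,1).
General solution: c_1e^(2t)(2,3,-2) + c_2e^(-4t)(1,-1,0) + c_3e^(3t)(-2,0,1).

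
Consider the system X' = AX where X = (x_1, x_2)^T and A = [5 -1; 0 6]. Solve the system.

x_1(t) = -c_1e^(5t) - c_2e^(6t), x_2(t) = c_2e^(6t)

Coefficient matrix A = [[5, -1], [0, 6]].
Characteristic polynomial det(A - λI) = λ^2 - 11λ + 30 = 0.
Eigenvalues λ = 5, 6.
For λ=5: (A-λI) row 1 is [0, -1], so an eigenvector is (-1, 0).
For λ=6: (A-λI) row 1 is [-1, -1], so an eigenvector is (-1, 1).
General solution: c_1e^(5t)(-1,0) + c_2e^(6t)(-1,1).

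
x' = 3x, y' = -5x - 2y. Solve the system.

x(t) = -c_1e^(3t), y(t) = c_1e^(3t) + c_2e^(-2t)

Coefficient matrix A = [[3, 0], [-5, -2]].
Characteristic polynomial det(A - λI) = λ^2 - λ - 6 = 0.
Eigenvalues λ = 3, -2.
For λ=3: (A-λI) row 2 is [-5, -5], so an eigenvector is (-1, 1).
For λ=-2: (A-λI) row 1 is [5, 0], so an eigenvector is (0, 1).
General solution: c_1e^(3t)(-1,1) + c_2e^(-2t)(0,1).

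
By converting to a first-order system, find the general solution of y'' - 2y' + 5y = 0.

Let x_1 = y, x_2 = y'. Then x_1' = x_2 and x_2' = -5x_1 + 2x_2.
A = [[0,1],[-5,2]]; det(A-λI) = λ^2 - 2λ + 5.
Eigenvalues λ = 1 ± 2i.

y(t) = c_1e^(t)cos(2t) + c_2e^(t)sin(2t)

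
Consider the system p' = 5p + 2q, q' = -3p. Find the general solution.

p(t) = -2K_1e^(2t) - K_2e^(3t), q(t) = 3K_1e^(2t) + K_2e^(3t)

Coefficient matrix A = [[5, 2], [-3, 0]].
Characteristic polynomial det(A - λI) = λ^2 - 5λ + 6 = 0.
Eigenvalues λ = 2, 3.
For λ=2: (A-λI) row 1 is [3, 2], so an eigenvector is (-2, 3).
For λ=3: (A-λI) row 1 is [2, 2], so an eigenvector is (-1, 1).
General solution: K_1e^(2t)(-2,3) + K_2e^(3t)(-1,1).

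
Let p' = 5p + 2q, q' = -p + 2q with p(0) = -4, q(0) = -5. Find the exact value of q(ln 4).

A = [[5,2],[-1,2]]; eigenvalues λ = 3, 4.
Eigenvectors: (1,-1) for λ=3, (2,-1) for λ=4.
From the initial condition, c_1 = 14, c_2 = -9.
q(ln 4) = (14)(4^3)(-1) + (-9)(4^4)(-1) = 1408.

1408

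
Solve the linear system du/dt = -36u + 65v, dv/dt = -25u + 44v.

u(t) = 3K_1e^(4t)sin(5t) - 2K_1e^(4t)cos(5t) - 2K_2e^(4t)sin(5t) - 3K_2e^(4t)cos(5t), v(t) = 2K_1e^(4t)sin(5t) - K_1e^(4t)cos(5t) - K_2e^(4t)sin(5t) - 2K_2e^(4t)cos(5t)

Coefficient matrix A = [[-36, 65], [-25, 44]].
Characteristic polynomial det(A - λI) = λ^2 - 8λ + 41 = 0.
Eigenvalues λ = 4 ± 5i (complex conjugate pair).
For λ=4+5i: an eigenvector is (-2,-1) - i(3,2) = (-2 - 3i, -1 - 2i).
A real fundamental pair from Re and Im of e^((4+5i)t)v: X_1 = e^(4t)(cos(5t)·(-2,-1) + sin(5t)·(3,2)), X_2 = e^(4t)(sin(5t)·(-2,-1) - cos(5t)·(3,2)).
General solution: K_1X_1 + K_2X_2.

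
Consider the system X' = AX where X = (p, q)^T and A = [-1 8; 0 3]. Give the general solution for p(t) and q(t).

Coefficient matrix A = [[-1, 8], [0, 3]].
Characteristic polynomial det(A - λI) = λ^2 - 2λ - 3 = 0.
Eigenvalues λ = -1, 3.
For λ=-1: (A-λI) row 1 is [0, 8], so an eigenvector is (1, 0).
For λ=3: (A-λI) row 1 is [-4, 8], so an eigenvector is (-2, -1).
General solution: C_1e^(-t)(1,0) + C_2e^(3t)(-2,-1).

p(t) = C_1e^(-t) - 2C_2e^(3t), q(t) = -C_2e^(3t)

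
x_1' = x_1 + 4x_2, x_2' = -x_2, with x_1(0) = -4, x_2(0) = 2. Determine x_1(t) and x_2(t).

x_1(t) = -4e^(-t), x_2(t) = 2e^(-t)

Coefficient matrix A = [[1, 4], [0, -1]].
Characteristic polynomial det(A - λI) = λ^2 - 1 = 0.
Eigenvalues λ = -1, 1.
For λ=-1: (A-λI) row 1 is [2, 4], so an eigenvector is (-2, 1).
For λ=1: (A-λI) row 1 is [0, 4], so an eigenvector is (1, 0).
General solution: c_1e^(-t)(-2,1) + c_2e^(t)(1,0).
Applying x_1(0)=-4, x_2(0)=2 gives c_1=2, c_2=0.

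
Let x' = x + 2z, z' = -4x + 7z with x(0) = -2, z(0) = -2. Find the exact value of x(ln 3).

A = [[1,2],[-4,7]]; eigenvalues λ = 3, 5.
Eigenvectors: (1,1) for λ=3, (-1,-2) for λ=5.
From the initial condition, c_1 = -2, c_2 = 0.
x(ln 3) = (-2)(3^3)(1) + (0)(3^5)(-1) = -54.

-54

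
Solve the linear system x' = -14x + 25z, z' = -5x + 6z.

x(t) = -2c_1e^(-4t)sin(5t) + c_1e^(-4t)cos(5t) + c_2e^(-4t)sin(5t) + 2c_2e^(-4t)cos(5t), z(t) = -c_1e^(-4t)sin(5t) + c_2e^(-4t)cos(5t)

Coefficient matrix A = [[-14, 25], [-5, 6]].
Characteristic polynomial det(A - λI) = λ^2 + 8λ + 41 = 0.
Eigenvalues λ = -4 ± 5i (complex conjugate pair).
For λ=-4+5i: an eigenvector is (1,0) - i(-2,-1) = (1 + 2i, 0 + i).
A real fundamental pair from Re and Im of e^((-4+5i)t)v: X_1 = e^(-4t)(cos(5t)·(1,0) + sin(5t)·(-2,-1)), X_2 = e^(-4t)(sin(5t)·(1,0) - cos(5t)·(-2,-1)).
General solution: c_1X_1 + c_2X_2.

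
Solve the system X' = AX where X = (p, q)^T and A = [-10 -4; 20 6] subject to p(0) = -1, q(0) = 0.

Coefficient matrix A = [[-10, -4], [20, 6]].
Characteristic polynomial det(A - λI) = λ^2 + 4λ + 20 = 0.
Eigenvalues λ = -2 ± 4i (complex conjugate pair).
For λ=-2+4i: an eigenvector is (0,-1) - i(1,-2) = (0 - i, -1 + 2i).
A real fundamental pair from Re and Im of e^((-2+4i)t)v: X_1 = e^(-2t)(cos(4t)·(0,-1) + sin(4t)·(1,-2)), X_2 = e^(-2t)(sin(4t)·(0,-1) - cos(4t)·(1,-2)).
General solution: K_1X_1 + K_2X_2.
Applying p(0)=-1, q(0)=0 gives K_1=2, K_2=1.

p(t) = 2e^(-2t)sin(4t) - e^(-2t)cos(4t), q(t) = -5e^(-2t)sin(4t)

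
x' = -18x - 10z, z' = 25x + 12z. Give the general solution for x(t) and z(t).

x(t) = K_1e^(-3t)sin(5t) - K_1e^(-3t)cos(5t) - K_2e^(-3t)sin(5t) - K_2e^(-3t)cos(5t), z(t) = -2K_1e^(-3t)sin(5t) + K_1e^(-3t)cos(5t) + K_2e^(-3t)sin(5t) + 2K_2e^(-3t)cos(5t)

Coefficient matrix A = [[-18, -10], [25, 12]].
Characteristic polynomial det(A - λI) = λ^2 + 6λ + 34 = 0.
Eigenvalues λ = -3 ± 5i (complex conjugate pair).
For λ=-3+5i: an eigenvector is (-1,1) - i(1,-2) = (-1 - i, 1 + 2i).
A real fundamental pair from Re and Im of e^((-3+5i)t)v: X_1 = e^(-3t)(cos(5t)·(-1,1) + sin(5t)·(1,-2)), X_2 = e^(-3t)(sin(5t)·(-1,1) - cos(5t)·(1,-2)).
General solution: K_1X_1 + K_2X_2.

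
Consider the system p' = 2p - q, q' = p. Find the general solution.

Coefficient matrix A = [[2, -1], [1, 0]].
Characteristic polynomial det(A - λI) = λ^2 - 2λ + 1 = 0.
Single eigenvalue λ = 1 with algebraic multiplicity 2.
Eigenvector v = (1,1); generalized eigenvector w with (A-λI)w=v is (-2,-3).
General solution: e^(t)[c_1·v + c_2·(t·v + w)].

p(t) = c_1e^(t) + c_2te^(t) - 2c_2e^(t), q(t) = c_1e^(t) + c_2te^(t) - 3c_2e^(t)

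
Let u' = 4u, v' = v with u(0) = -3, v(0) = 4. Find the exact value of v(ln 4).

16

A = [[4,0],[0,1]]; eigenvalues λ = 1, 4.
Eigenvectors: (0,1) for λ=1, (-1,0) for λ=4.
From the initial condition, c_1 = 4, c_2 = 3.
v(ln 4) = (4)(4^1)(1) + (3)(4^4)(0) = 16.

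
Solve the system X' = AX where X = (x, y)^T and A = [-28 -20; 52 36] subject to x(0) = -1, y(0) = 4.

x(t) = -12e^(4t)sin(4t) - e^(4t)cos(4t), y(t) = 19e^(4t)sin(4t) + 4e^(4t)cos(4t)

Coefficient matrix A = [[-28, -20], [52, 36]].
Characteristic polynomial det(A - λI) = λ^2 - 8λ + 32 = 0.
Eigenvalues λ = 4 ± 4i (complex conjugate pair).
For λ=4+4i: an eigenvector is (-2,3) - i(1,-2) = (-2 - i, 3 + 2i).
A real fundamental pair from Re and Im of e^((4+4i)t)v: X_1 = e^(4t)(cos(4t)·(-2,3) + sin(4t)·(1,-2)), X_2 = e^(4t)(sin(4t)·(-2,3) - cos(4t)·(1,-2)).
General solution: K_1X_1 + K_2X_2.
Applying x(0)=-1, y(0)=4 gives K_1=-2, K_2=5.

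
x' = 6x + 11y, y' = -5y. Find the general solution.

Coefficient matrix A = [[6, 11], [0, -5]].
Characteristic polynomial det(A - λI) = λ^2 - λ - 30 = 0.
Eigenvalues λ = 6, -5.
For λ=6: (A-λI) row 1 is [0, 11], so an eigenvector is (-1, 0).
For λ=-5: (A-λI) row 1 is [11, 11], so an eigenvector is (-1, 1).
General solution: c_1e^(6t)(-1,0) + c_2e^(-5t)(-1,1).

x(t) = -c_1e^(6t) - c_2e^(-5t), y(t) = c_2e^(-5t)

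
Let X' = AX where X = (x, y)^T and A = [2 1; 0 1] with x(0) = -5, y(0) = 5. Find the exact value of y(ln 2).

10

A = [[2,1],[0,1]]; eigenvalues λ = 1, 2.
Eigenvectors: (1,-1) for λ=1, (1,0) for λ=2.
From the initial condition, c_1 = -5, c_2 = 0.
y(ln 2) = (-5)(2^1)(-1) + (0)(2^2)(0) = 10.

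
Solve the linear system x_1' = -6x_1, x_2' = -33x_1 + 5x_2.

Coefficient matrix A = [[-6, 0], [-33, 5]].
Characteristic polynomial det(A - λI) = λ^2 + λ - 30 = 0.
Eigenvalues λ = 5, -6.
For λ=5: (A-λI) row 1 is [-11, 0], so an eigenvector is (0, 1).
For λ=-6: (A-λI) row 2 is [-33, 11], so an eigenvector is (-1, -3).
General solution: K_1e^(5t)(0,1) + K_2e^(-6t)(-1,-3).

x_1(t) = -K_2e^(-6t), x_2(t) = K_1e^(5t) - 3K_2e^(-6t)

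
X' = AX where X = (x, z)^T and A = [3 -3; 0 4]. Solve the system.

x(t) = 3C_1e^(4t) - C_2e^(3t), z(t) = -C_1e^(4t)

Coefficient matrix A = [[3, -3], [0, 4]].
Characteristic polynomial det(A - λI) = λ^2 - 7λ + 12 = 0.
Eigenvalues λ = 4, 3.
For λ=4: (A-λI) row 1 is [-1, -3], so an eigenvector is (3, -1).
For λ=3: (A-λI) row 1 is [0, -3], so an eigenvector is (-1, 0).
General solution: C_1e^(4t)(3,-1) + C_2e^(3t)(-1,0).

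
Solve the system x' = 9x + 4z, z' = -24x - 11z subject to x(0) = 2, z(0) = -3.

x(t) = 3e^(t) - e^(-3t), z(t) = -6e^(t) + 3e^(-3t)

Coefficient matrix A = [[9, 4], [-24, -11]].
Characteristic polynomial det(A - λI) = λ^2 + 2λ - 3 = 0.
Eigenvalues λ = 1, -3.
For λ=1: (A-λI) row 1 is [8, 4], so an eigenvector is (-1, 2).
For λ=-3: (A-λI) row 1 is [12, 4], so an eigenvector is (1, -3).
General solution: K_1e^(t)(-1,2) + K_2e^(-3t)(1,-3).
Applying x(0)=2, z(0)=-3 gives K_1=-3, K_2=-1.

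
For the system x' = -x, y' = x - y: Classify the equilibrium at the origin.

stable improper node

A = [[-1,0],[1,-1]]; det(A-λI) = λ^2 + 2λ + 1.
repeated λ = -1 with a single eigenvector.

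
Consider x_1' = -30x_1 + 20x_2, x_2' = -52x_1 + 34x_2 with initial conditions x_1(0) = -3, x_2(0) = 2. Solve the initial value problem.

x_1(t) = 34e^(2t)sin(4t) - 3e^(2t)cos(4t), x_2(t) = 55e^(2t)sin(4t) + 2e^(2t)cos(4t)

Coefficient matrix A = [[-30, 20], [-52, 34]].
Characteristic polynomial det(A - λI) = λ^2 - 4λ + 20 = 0.
Eigenvalues λ = 2 ± 4i (complex conjugate pair).
For λ=2+4i: an eigenvector is (2,3) - i(-1,-2) = (2 + i, 3 + 2i).
A real fundamental pair from Re and Im of e^((2+4i)t)v: X_1 = e^(2t)(cos(4t)·(2,3) + sin(4t)·(-1,-2)), X_2 = e^(2t)(sin(4t)·(2,3) - cos(4t)·(-1,-2)).
General solution: C_1X_1 + C_2X_2.
Applying x_1(0)=-3, x_2(0)=2 gives C_1=-8, C_2=13.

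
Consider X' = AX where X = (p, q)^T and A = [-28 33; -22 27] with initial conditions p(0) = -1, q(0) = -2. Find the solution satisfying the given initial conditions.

Coefficient matrix A = [[-28, 33], [-22, 27]].
Characteristic polynomial det(A - λI) = λ^2 + λ - 30 = 0.
Eigenvalues λ = 5, -6.
For λ=5: (A-λI) row 1 is [-33, 33], so an eigenvector is (1, 1).
For λ=-6: (A-λI) row 1 is [-22, 33], so an eigenvector is (-3, -2).
General solution: C_1e^(5t)(1,1) + C_2e^(-6t)(-3,-2).
Applying p(0)=-1, q(0)=-2 gives C_1=-4, C_2=-1.

p(t) = -4e^(5t) + 3e^(-6t), q(t) = -4e^(5t) + 2e^(-6t)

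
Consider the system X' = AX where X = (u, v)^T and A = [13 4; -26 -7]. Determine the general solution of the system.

Coefficient matrix A = [[13, 4], [-26, -7]].
Characteristic polynomial det(A - λI) = λ^2 - 6λ + 13 = 0.
Eigenvalues λ = 3 ± 2i (complex conjugate pair).
For λ=3+2i: an eigenvector is (1,-2) - i(1,-3) = (1 - i, -2 + 3i).
A real fundamental pair from Re and Im of e^((3+2i)t)v: X_1 = e^(3t)(cos(2t)·(1,-2) + sin(2t)·(1,-3)), X_2 = e^(3t)(sin(2t)·(1,-2) - cos(2t)·(1,-3)).
General solution: c_1X_1 + c_2X_2.

u(t) = c_1e^(3t)sin(2t) + c_1e^(3t)cos(2t) + c_2e^(3t)sin(2t) - c_2e^(3t)cos(2t), v(t) = -3c_1e^(3t)sin(2t) - 2c_1e^(3t)cos(2t) - 2c_2e^(3t)sin(2t) + 3c_2e^(3t)cos(2t)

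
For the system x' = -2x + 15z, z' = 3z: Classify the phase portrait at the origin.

A = [[-2,15],[0,3]]; det(A-λI) = λ^2 - λ - 6.
λ = -2, 3: opposite signs.

saddle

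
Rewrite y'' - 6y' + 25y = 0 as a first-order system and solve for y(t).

Let x_1 = y, x_2 = y'. Then x_1' = x_2 and x_2' = -25x_1 + 6x_2.
A = [[0,1],[-25,6]]; det(A-λI) = λ^2 - 6λ + 25.
Eigenvalues λ = 3 ± 4i.

y(t) = C_1e^(3t)cos(4t) + C_2e^(3t)sin(4t)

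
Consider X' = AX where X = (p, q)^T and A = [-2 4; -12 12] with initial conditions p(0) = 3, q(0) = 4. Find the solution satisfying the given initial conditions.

p(t) = -e^(6t) + 4e^(4t), q(t) = -2e^(6t) + 6e^(4t)

Coefficient matrix A = [[-2, 4], [-12, 12]].
Characteristic polynomial det(A - λI) = λ^2 - 10λ + 24 = 0.
Eigenvalues λ = 6, 4.
For λ=6: (A-λI) row 1 is [-8, 4], so an eigenvector is (1, 2).
For λ=4: (A-λI) row 1 is [-6, 4], so an eigenvector is (-2, -3).
General solution: c_1e^(6t)(1,2) + c_2e^(4t)(-2,-3).
Applying p(0)=3, q(0)=4 gives c_1=-1, c_2=-2.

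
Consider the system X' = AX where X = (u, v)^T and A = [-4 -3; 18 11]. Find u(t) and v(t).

u(t) = -C_1e^(5t) + C_2e^(2t), v(t) = 3C_1e^(5t) - 2C_2e^(2t)

Coefficient matrix A = [[-4, -3], [18, 11]].
Characteristic polynomial det(A - λI) = λ^2 - 7λ + 10 = 0.
Eigenvalues λ = 5, 2.
For λ=5: (A-λI) row 1 is [-9, -3], so an eigenvector is (-1, 3).
For λ=2: (A-λI) row 1 is [-6, -3], so an eigenvector is (1, -2).
General solution: C_1e^(5t)(-1,3) + C_2e^(2t)(1,-2).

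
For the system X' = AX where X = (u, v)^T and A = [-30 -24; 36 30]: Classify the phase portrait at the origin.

A = [[-30,-24],[36,30]]; det(A-λI) = λ^2 - 36.
λ = 6, -6: opposite signs.

saddle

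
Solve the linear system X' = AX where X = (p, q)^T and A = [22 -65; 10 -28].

p(t) = 2C_1e^(-3t)sin(5t) + 3C_1e^(-3t)cos(5t) + 3C_2e^(-3t)sin(5t) - 2C_2e^(-3t)cos(5t), q(t) = C_1e^(-3t)sin(5t) + C_1e^(-3t)cos(5t) + C_2e^(-3t)sin(5t) - C_2e^(-3t)cos(5t)

Coefficient matrix A = [[22, -65], [10, -28]].
Characteristic polynomial det(A - λI) = λ^2 + 6λ + 34 = 0.
Eigenvalues λ = -3 ± 5i (complex conjugate pair).
For λ=-3+5i: an eigenvector is (3,1) - i(2,1) = (3 - 2i, 1 - i).
A real fundamental pair from Re and Im of e^((-3+5i)t)v: X_1 = e^(-3t)(cos(5t)·(3,1) + sin(5t)·(2,1)), X_2 = e^(-3t)(sin(5t)·(3,1) - cos(5t)·(2,1)).
General solution: C_1X_1 + C_2X_2.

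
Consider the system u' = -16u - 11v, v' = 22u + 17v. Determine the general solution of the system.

Coefficient matrix A = [[-16, -11], [22, 17]].
Characteristic polynomial det(A - λI) = λ^2 - λ - 30 = 0.
Eigenvalues λ = -5, 6.
For λ=-5: (A-λI) row 1 is [-11, -11], so an eigenvector is (-1, 1).
For λ=6: (A-λI) row 1 is [-22, -11], so an eigenvector is (-1, 2).
General solution: c_1e^(-5t)(-1,1) + c_2e^(6t)(-1,2).

u(t) = -c_1e^(-5t) - c_2e^(6t), v(t) = c_1e^(-5t) + 2c_2e^(6t)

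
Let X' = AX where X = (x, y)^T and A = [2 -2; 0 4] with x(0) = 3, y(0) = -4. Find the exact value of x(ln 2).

A = [[2,-2],[0,4]]; eigenvalues λ = 4, 2.
Eigenvectors: (1,-1) for λ=4, (1,0) for λ=2.
From the initial condition, c_1 = 4, c_2 = -1.
x(ln 2) = (4)(2^4)(1) + (-1)(2^2)(1) = 60.

60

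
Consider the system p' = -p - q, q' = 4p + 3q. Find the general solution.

p(t) = C_1e^(t) + C_2te^(t) + C_2e^(t), q(t) = -2C_1e^(t) - 2C_2te^(t) - 3C_2e^(t)

Coefficient matrix A = [[-1, -1], [4, 3]].
Characteristic polynomial det(A - λI) = λ^2 - 2λ + 1 = 0.
Single eigenvalue λ = 1 with algebraic multiplicity 2.
Eigenvector v = (1,-2); generalized eigenvector w with (A-λI)w=v is (1,-3).
General solution: e^(t)[C_1·v + C_2·(t·v + w)].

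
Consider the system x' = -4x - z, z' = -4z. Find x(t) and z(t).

Coefficient matrix A = [[-4, -1], [0, -4]].
Characteristic polynomial det(A - λI) = λ^2 + 8λ + 16 = 0.
Single eigenvalue λ = -4 with algebraic multiplicity 2.
Eigenvector v = (1,0); generalized eigenvector w with (A-λI)w=v is (-3,-1).
General solution: e^(-4t)[C_1·v + C_2·(t·v + w)].

x(t) = C_1e^(-4t) + C_2te^(-4t) - 3C_2e^(-4t), z(t) = -C_2e^(-4t)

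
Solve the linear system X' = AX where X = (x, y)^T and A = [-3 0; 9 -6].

x(t) = K_2e^(-3t), y(t) = K_1e^(-6t) + 3K_2e^(-3t)

Coefficient matrix A = [[-3, 0], [9, -6]].
Characteristic polynomial det(A - λI) = λ^2 + 9λ + 18 = 0.
Eigenvalues λ = -6, -3.
For λ=-6: (A-λI) row 1 is [3, 0], so an eigenvector is (0, 1).
For λ=-3: (A-λI) row 2 is [9, -3], so an eigenvector is (1, 3).
General solution: K_1e^(-6t)(0,1) + K_2e^(-3t)(1,3).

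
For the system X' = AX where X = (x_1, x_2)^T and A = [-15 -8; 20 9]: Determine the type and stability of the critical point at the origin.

A = [[-15,-8],[20,9]]; det(A-λI) = λ^2 + 6λ + 25.
λ = -3 ± 4i: negative real part.

stable spiral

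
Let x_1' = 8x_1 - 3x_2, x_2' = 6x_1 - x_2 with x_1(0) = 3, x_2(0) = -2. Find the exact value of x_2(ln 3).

1854

A = [[8,-3],[6,-1]]; eigenvalues λ = 5, 2.
Eigenvectors: (-1,-1) for λ=5, (1,2) for λ=2.
From the initial condition, c_1 = -8, c_2 = -5.
x_2(ln 3) = (-8)(3^5)(-1) + (-5)(3^2)(2) = 1854.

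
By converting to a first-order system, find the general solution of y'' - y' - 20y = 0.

y(t) = K_1e^(-4t) + K_2e^(5t)

Let x_1 = y, x_2 = y'. Then x_1' = x_2 and x_2' = 20x_1 + x_2.
A = [[0,1],[20,1]]; det(A-λI) = λ^2 - λ - 20.
Eigenvalues λ = -4, 5 with eigenvectors (1,-4), (1,5).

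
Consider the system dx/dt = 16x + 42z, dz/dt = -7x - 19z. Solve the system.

x(t) = 3C_1e^(2t) + 2C_2e^(-5t), z(t) = -C_1e^(2t) - C_2e^(-5t)

Coefficient matrix A = [[16, 42], [-7, -19]].
Characteristic polynomial det(A - λI) = λ^2 + 3λ - 10 = 0.
Eigenvalues λ = 2, -5.
For λ=2: (A-λI) row 1 is [14, 42], so an eigenvector is (3, -1).
For λ=-5: (A-λI) row 1 is [21, 42], so an eigenvector is (2, -1).
General solution: C_1e^(2t)(3,-1) + C_2e^(-5t)(2,-1).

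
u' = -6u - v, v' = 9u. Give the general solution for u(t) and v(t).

Coefficient matrix A = [[-6, -1], [9, 0]].
Characteristic polynomial det(A - λI) = λ^2 + 6λ + 9 = 0.
Single eigenvalue λ = -3 with algebraic multiplicity 2.
Eigenvector v = (-1,3); generalized eigenvector w with (A-λI)w=v is (1,-2).
General solution: e^(-3t)[C_1·v + C_2·(t·v + w)].

u(t) = -C_1e^(-3t) - C_2te^(-3t) + C_2e^(-3t), v(t) = 3C_1e^(-3t) + 3C_2te^(-3t) - 2C_2e^(-3t)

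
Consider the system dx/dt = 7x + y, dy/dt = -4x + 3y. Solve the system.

x(t) = K_1e^(5t) + K_2te^(5t) + K_2e^(5t), y(t) = -2K_1e^(5t) - 2K_2te^(5t) - K_2e^(5t)

Coefficient matrix A = [[7, 1], [-4, 3]].
Characteristic polynomial det(A - λI) = λ^2 - 10λ + 25 = 0.
Single eigenvalue λ = 5 with algebraic multiplicity 2.
Eigenvector v = (1,-2); generalized eigenvector w with (A-λI)w=v is (1,-1).
General solution: e^(5t)[K_1·v + K_2·(t·v + w)].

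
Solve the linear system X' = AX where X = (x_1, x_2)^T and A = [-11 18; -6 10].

x_1(t) = -2C_1e^(-2t) - 3C_2e^(t), x_2(t) = -C_1e^(-2t) - 2C_2e^(t)

Coefficient matrix A = [[-11, 18], [-6, 10]].
Characteristic polynomial det(A - λI) = λ^2 + λ - 2 = 0.
Eigenvalues λ = -2, 1.
For λ=-2: (A-λI) row 1 is [-9, 18], so an eigenvector is (-2, -1).
For λ=1: (A-λI) row 1 is [-12, 18], so an eigenvector is (-3, -2).
General solution: C_1e^(-2t)(-2,-1) + C_2e^(t)(-3,-2).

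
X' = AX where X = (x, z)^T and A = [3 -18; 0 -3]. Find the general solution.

Coefficient matrix A = [[3, -18], [0, -3]].
Characteristic polynomial det(A - λI) = λ^2 - 9 = 0.
Eigenvalues λ = -3, 3.
For λ=-3: (A-λI) row 1 is [6, -18], so an eigenvector is (3, 1).
For λ=3: (A-λI) row 1 is [0, -18], so an eigenvector is (-1, 0).
General solution: C_1e^(-3t)(3,1) + C_2e^(3t)(-1,0).

x(t) = 3C_1e^(-3t) - C_2e^(3t), z(t) = C_1e^(-3t)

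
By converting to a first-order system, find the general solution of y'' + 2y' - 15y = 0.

Let x_1 = y, x_2 = y'. Then x_1' = x_2 and x_2' = 15x_1 - 2x_2.
A = [[0,1],[15,-2]]; det(A-λI) = λ^2 + 2λ - 15.
Eigenvalues λ = -5, 3 with eigenvectors (1,-5), (1,3).

y(t) = c_1e^(-5t) + c_2e^(3t)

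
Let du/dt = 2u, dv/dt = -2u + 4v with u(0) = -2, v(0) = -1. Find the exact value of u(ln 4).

-32

A = [[2,0],[-2,4]]; eigenvalues λ = 2, 4.
Eigenvectors: (1,1) for λ=2, (0,-1) for λ=4.
From the initial condition, c_1 = -2, c_2 = -1.
u(ln 4) = (-2)(4^2)(1) + (-1)(4^4)(0) = -32.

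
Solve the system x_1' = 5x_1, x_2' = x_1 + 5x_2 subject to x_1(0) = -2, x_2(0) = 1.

Coefficient matrix A = [[5, 0], [1, 5]].
Characteristic polynomial det(A - λI) = λ^2 - 10λ + 25 = 0.
Single eigenvalue λ = 5 with algebraic multiplicity 2.
Eigenvector v = (0,-1); generalized eigenvector w with (A-λI)w=v is (-1,-3).
General solution: e^(5t)[K_1·v + K_2·(t·v + w)].
Applying x_1(0)=-2, x_2(0)=1 gives K_1=-7, K_2=2.

x_1(t) = -2e^(5t), x_2(t) = -2te^(5t) + e^(5t)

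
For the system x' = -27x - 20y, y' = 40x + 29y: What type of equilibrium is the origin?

A = [[-27,-20],[40,29]]; det(A-λI) = λ^2 - 2λ + 17.
λ = 1 ± 4i: positive real part.

unstable spiral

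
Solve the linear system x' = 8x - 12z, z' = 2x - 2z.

Coefficient matrix A = [[8, -12], [2, -2]].
Characteristic polynomial det(A - λI) = λ^2 - 6λ + 8 = 0.
Eigenvalues λ = 2, 4.
For λ=2: (A-λI) row 1 is [6, -12], so an eigenvector is (-2, -1).
For λ=4: (A-λI) row 1 is [4, -12], so an eigenvector is (3, 1).
General solution: K_1e^(2t)(-2,-1) + K_2e^(4t)(3,1).

x(t) = -2K_1e^(2t) + 3K_2e^(4t), z(t) = -K_1e^(2t) + K_2e^(4t)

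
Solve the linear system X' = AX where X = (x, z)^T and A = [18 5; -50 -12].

x(t) = -C_1e^(3t)cos(5t) - C_2e^(3t)sin(5t), z(t) = C_1e^(3t)sin(5t) + 3C_1e^(3t)cos(5t) + 3C_2e^(3t)sin(5t) - C_2e^(3t)cos(5t)

Coefficient matrix A = [[18, 5], [-50, -12]].
Characteristic polynomial det(A - λI) = λ^2 - 6λ + 34 = 0.
Eigenvalues λ = 3 ± 5i (complex conjugate pair).
For λ=3+5i: an eigenvector is (-1,3) - i(0,1) = (-1, 3 - i).
A real fundamental pair from Re and Im of e^((3+5i)t)v: X_1 = e^(3t)(cos(5t)·(-1,3) + sin(5t)·(0,1)), X_2 = e^(3t)(sin(5t)·(-1,3) - cos(5t)·(0,1)).
General solution: C_1X_1 + C_2X_2.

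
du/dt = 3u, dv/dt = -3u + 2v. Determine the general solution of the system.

Coefficient matrix A = [[3, 0], [-3, 2]].
Characteristic polynomial det(A - λI) = λ^2 - 5λ + 6 = 0.
Eigenvalues λ = 2, 3.
For λ=2: (A-λI) row 1 is [1, 0], so an eigenvector is (0, 1).
For λ=3: (A-λI) row 2 is [-3, -1], so an eigenvector is (-1, 3).
General solution: K_1e^(2t)(0,1) + K_2e^(3t)(-1,3).

u(t) = -K_2e^(3t), v(t) = K_1e^(2t) + 3K_2e^(3t)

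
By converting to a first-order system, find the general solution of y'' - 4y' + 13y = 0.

Let x_1 = y, x_2 = y'. Then x_1' = x_2 and x_2' = -13x_1 + 4x_2.
A = [[0,1],[-13,4]]; det(A-λI) = λ^2 - 4λ + 13.
Eigenvalues λ = 2 ± 3i.

y(t) = K_1e^(2t)cos(3t) + K_2e^(2t)sin(3t)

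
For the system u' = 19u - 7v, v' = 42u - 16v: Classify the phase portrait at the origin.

saddle

A = [[19,-7],[42,-16]]; det(A-λI) = λ^2 - 3λ - 10.
λ = 5, -2: opposite signs.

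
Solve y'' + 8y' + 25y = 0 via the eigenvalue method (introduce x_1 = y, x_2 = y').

y(t) = C_1e^(-4t)cos(3t) + C_2e^(-4t)sin(3t)

Let x_1 = y, x_2 = y'. Then x_1' = x_2 and x_2' = -25x_1 - 8x_2.
A = [[0,1],[-25,-8]]; det(A-λI) = λ^2 + 8λ + 25.
Eigenvalues λ = -4 ± 3i.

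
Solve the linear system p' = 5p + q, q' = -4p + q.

Coefficient matrix A = [[5, 1], [-4, 1]].
Characteristic polynomial det(A - λI) = λ^2 - 6λ + 9 = 0.
Single eigenvalue λ = 3 with algebraic multiplicity 2.
Eigenvector v = (-1,2); generalized eigenvector w with (A-λI)w=v is (-1,1).
General solution: e^(3t)[C_1·v + C_2·(t·v + w)].

p(t) = -C_1e^(3t) - C_2te^(3t) - C_2e^(3t), q(t) = 2C_1e^(3t) + 2C_2te^(3t) + C_2e^(3t)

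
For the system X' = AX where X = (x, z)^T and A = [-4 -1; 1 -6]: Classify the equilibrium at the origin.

A = [[-4,-1],[1,-6]]; det(A-λI) = λ^2 + 10λ + 25.
repeated λ = -5 with a single eigenvector.

stable improper node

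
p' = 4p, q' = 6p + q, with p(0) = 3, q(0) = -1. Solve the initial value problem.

Coefficient matrix A = [[4, 0], [6, 1]].
Characteristic polynomial det(A - λI) = λ^2 - 5λ + 4 = 0.
Eigenvalues λ = 4, 1.
For λ=4: (A-λI) row 2 is [6, -3], so an eigenvector is (1, 2).
For λ=1: (A-λI) row 1 is [3, 0], so an eigenvector is (0, -1).
General solution: c_1e^(4t)(1,2) + c_2e^(t)(0,-1).
Applying p(0)=3, q(0)=-1 gives c_1=3, c_2=7.

p(t) = 3e^(4t), q(t) = 6e^(4t) - 7e^(t)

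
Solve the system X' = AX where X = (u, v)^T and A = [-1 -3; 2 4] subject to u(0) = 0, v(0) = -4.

u(t) = 12e^(2t) - 12e^(t), v(t) = -12e^(2t) + 8e^(t)

Coefficient matrix A = [[-1, -3], [2, 4]].
Characteristic polynomial det(A - λI) = λ^2 - 3λ + 2 = 0.
Eigenvalues λ = 1, 2.
For λ=1: (A-λI) row 1 is [-2, -3], so an eigenvector is (-3, 2).
For λ=2: (A-λI) row 1 is [-3, -3], so an eigenvector is (-1, 1).
General solution: K_1e^(t)(-3,2) + K_2e^(2t)(-1,1).
Applying u(0)=0, v(0)=-4 gives K_1=4, K_2=-12.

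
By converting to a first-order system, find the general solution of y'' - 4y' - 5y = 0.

y(t) = C_1e^(5t) + C_2e^(-t)

Let x_1 = y, x_2 = y'. Then x_1' = x_2 and x_2' = 5x_1 + 4x_2.
A = [[0,1],[5,4]]; det(A-λI) = λ^2 - 4λ - 5.
Eigenvalues λ = 5, -1 with eigenvectors (1,5), (1,-1).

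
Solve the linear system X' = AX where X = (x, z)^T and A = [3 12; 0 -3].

x(t) = -C_1e^(3t) - 2C_2e^(-3t), z(t) = C_2e^(-3t)

Coefficient matrix A = [[3, 12], [0, -3]].
Characteristic polynomial det(A - λI) = λ^2 - 9 = 0.
Eigenvalues λ = 3, -3.
For λ=3: (A-λI) row 1 is [0, 12], so an eigenvector is (-1, 0).
For λ=-3: (A-λI) row 1 is [6, 12], so an eigenvector is (-2, 1).
General solution: C_1e^(3t)(-1,0) + C_2e^(-3t)(-2,1).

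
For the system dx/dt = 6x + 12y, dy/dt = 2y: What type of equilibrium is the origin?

unstable node

A = [[6,12],[0,2]]; det(A-λI) = λ^2 - 8λ + 12.
λ = 2, 6: both positive.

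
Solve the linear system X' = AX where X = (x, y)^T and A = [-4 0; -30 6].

x(t) = c_1e^(-4t), y(t) = 3c_1e^(-4t) + c_2e^(6t)

Coefficient matrix A = [[-4, 0], [-30, 6]].
Characteristic polynomial det(A - λI) = λ^2 - 2λ - 24 = 0.
Eigenvalues λ = -4, 6.
For λ=-4: (A-λI) row 2 is [-30, 10], so an eigenvector is (1, 3).
For λ=6: (A-λI) row 1 is [-10, 0], so an eigenvector is (0, 1).
General solution: c_1e^(-4t)(1,3) + c_2e^(6t)(0,1).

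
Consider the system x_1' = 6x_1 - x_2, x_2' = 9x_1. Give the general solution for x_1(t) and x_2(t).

x_1(t) = -c_1e^(3t) - c_2te^(3t) - c_2e^(3t), x_2(t) = -3c_1e^(3t) - 3c_2te^(3t) - 2c_2e^(3t)

Coefficient matrix A = [[6, -1], [9, 0]].
Characteristic polynomial det(A - λI) = λ^2 - 6λ + 9 = 0.
Single eigenvalue λ = 3 with algebraic multiplicity 2.
Eigenvector v = (-1,-3); generalized eigenvector w with (A-λI)w=v is (-1,-2).
General solution: e^(3t)[c_1·v + c_2·(t·v + w)].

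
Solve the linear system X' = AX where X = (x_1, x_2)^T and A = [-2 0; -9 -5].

Coefficient matrix A = [[-2, 0], [-9, -5]].
Characteristic polynomial det(A - λI) = λ^2 + 7λ + 10 = 0.
Eigenvalues λ = -5, -2.
For λ=-5: (A-λI) row 1 is [3, 0], so an eigenvector is (0, -1).
For λ=-2: (A-λI) row 2 is [-9, -3], so an eigenvector is (-1, 3).
General solution: c_1e^(-5t)(0,-1) + c_2e^(-2t)(-1,3).

x_1(t) = -c_2e^(-2t), x_2(t) = -c_1e^(-5t) + 3c_2e^(-2t)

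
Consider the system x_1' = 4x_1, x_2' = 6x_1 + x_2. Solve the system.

Coefficient matrix A = [[4, 0], [6, 1]].
Characteristic polynomial det(A - λI) = λ^2 - 5λ + 4 = 0.
Eigenvalues λ = 4, 1.
For λ=4: (A-λI) row 2 is [6, -3], so an eigenvector is (1, 2).
For λ=1: (A-λI) row 1 is [3, 0], so an eigenvector is (0, -1).
General solution: c_1e^(4t)(1,2) + c_2e^(t)(0,-1).

x_1(t) = c_1e^(4t), x_2(t) = 2c_1e^(4t) - c_2e^(t)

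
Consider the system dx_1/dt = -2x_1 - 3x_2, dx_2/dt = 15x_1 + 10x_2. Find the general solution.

Coefficient matrix A = [[-2, -3], [15, 10]].
Characteristic polynomial det(A - λI) = λ^2 - 8λ + 25 = 0.
Eigenvalues λ = 4 ± 3i (complex conjugate pair).
For λ=4+3i: an eigenvector is (-1,2) - i(0,-1) = (-1, 2 + i).
A real fundamental pair from Re and Im of e^((4+3i)t)v: X_1 = e^(4t)(cos(3t)·(-1,2) + sin(3t)·(0,-1)), X_2 = e^(4t)(sin(3t)·(-1,2) - cos(3t)·(0,-1)).
General solution: K_1X_1 + K_2X_2.

x_1(t) = -K_1e^(4t)cos(3t) - K_2e^(4t)sin(3t), x_2(t) = -K_1e^(4t)sin(3t) + 2K_1e^(4t)cos(3t) + 2K_2e^(4t)sin(3t) + K_2e^(4t)cos(3t)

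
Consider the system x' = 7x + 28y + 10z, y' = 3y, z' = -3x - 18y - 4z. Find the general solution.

x(t) = 2c_1e^(2t) + 8c_2e^(3t) + 5c_3e^(t), y(t) = c_2e^(3t), z(t) = -c_1e^(2t) - 6c_2e^(3t) - 3c_3e^(t)

Coefficient matrix A = [[7, 28, 10], [0, 3, 0], [-3, -18, -4]].
det(A - λI) = 0 gives eigenvalues λ = 2, 3, 1.
For λ=2: eigenvector (2,0,-1).
For λ=3: eigenvector (8,1,-6).
For λ=1: eigenvector (5,0,-3).
General solution: c_1e^(2t)(2,0,-1) + c_2e^(3t)(8,1,-6) + c_3e^(t)(5,0,-3).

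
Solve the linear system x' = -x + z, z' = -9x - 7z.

Coefficient matrix A = [[-1, 1], [-9, -7]].
Characteristic polynomial det(A - λI) = λ^2 + 8λ + 16 = 0.
Single eigenvalue λ = -4 with algebraic multiplicity 2.
Eigenvector v = (1,-3); generalized eigenvector w with (A-λI)w=v is (1,-2).
General solution: e^(-4t)[K_1·v + K_2·(t·v + w)].

x(t) = K_1e^(-4t) + K_2te^(-4t) + K_2e^(-4t), z(t) = -3K_1e^(-4t) - 3K_2te^(-4t) - 2K_2e^(-4t)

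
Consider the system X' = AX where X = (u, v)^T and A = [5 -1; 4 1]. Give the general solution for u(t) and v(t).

Coefficient matrix A = [[5, -1], [4, 1]].
Characteristic polynomial det(A - λI) = λ^2 - 6λ + 9 = 0.
Single eigenvalue λ = 3 with algebraic multiplicity 2.
Eigenvector v = (-1,-2); generalized eigenvector w with (A-λI)w=v is (-2,-3).
General solution: e^(3t)[K_1·v + K_2·(t·v + w)].

u(t) = -K_1e^(3t) - K_2te^(3t) - 2K_2e^(3t), v(t) = -2K_1e^(3t) - 2K_2te^(3t) - 3K_2e^(3t)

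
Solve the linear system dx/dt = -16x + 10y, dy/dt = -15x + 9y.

Coefficient matrix A = [[-16, 10], [-15, 9]].
Characteristic polynomial det(A - λI) = λ^2 + 7λ + 6 = 0.
Eigenvalues λ = -6, -1.
For λ=-6: (A-λI) row 1 is [-10, 10], so an eigenvector is (-1, -1).
For λ=-1: (A-λI) row 1 is [-15, 10], so an eigenvector is (-2, -3).
General solution: c_1e^(-6t)(-1,-1) + c_2e^(-t)(-2,-3).

x(t) = -c_1e^(-6t) - 2c_2e^(-t), y(t) = -c_1e^(-6t) - 3c_2e^(-t)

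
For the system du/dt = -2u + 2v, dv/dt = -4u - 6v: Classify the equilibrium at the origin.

A = [[-2,2],[-4,-6]]; det(A-λI) = λ^2 + 8λ + 20.
λ = -4 ± 2i: negative real part.

stable spiral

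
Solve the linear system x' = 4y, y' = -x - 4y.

Coefficient matrix A = [[0, 4], [-1, -4]].
Characteristic polynomial det(A - λI) = λ^2 + 4λ + 4 = 0.
Single eigenvalue λ = -2 with algebraic multiplicity 2.
Eigenvector v = (2,-1); generalized eigenvector w with (A-λI)w=v is (3,-1).
General solution: e^(-2t)[c_1·v + c_2·(t·v + w)].

x(t) = 2c_1e^(-2t) + 2c_2te^(-2t) + 3c_2e^(-2t), y(t) = -c_1e^(-2t) - c_2te^(-2t) - c_2e^(-2t)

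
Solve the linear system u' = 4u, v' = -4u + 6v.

u(t) = -C_1e^(4t), v(t) = -2C_1e^(4t) - C_2e^(6t)

Coefficient matrix A = [[4, 0], [-4, 6]].
Characteristic polynomial det(A - λI) = λ^2 - 10λ + 24 = 0.
Eigenvalues λ = 4, 6.
For λ=4: (A-λI) row 2 is [-4, 2], so an eigenvector is (-1, -2).
For λ=6: (A-λI) row 1 is [-2, 0], so an eigenvector is (0, -1).
General solution: C_1e^(4t)(-1,-2) + C_2e^(6t)(0,-1).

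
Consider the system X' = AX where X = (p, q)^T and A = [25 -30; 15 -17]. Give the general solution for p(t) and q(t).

p(t) = -3c_1e^(4t)sin(3t) + c_1e^(4t)cos(3t) + c_2e^(4t)sin(3t) + 3c_2e^(4t)cos(3t), q(t) = -2c_1e^(4t)sin(3t) + c_1e^(4t)cos(3t) + c_2e^(4t)sin(3t) + 2c_2e^(4t)cos(3t)

Coefficient matrix A = [[25, -30], [15, -17]].
Characteristic polynomial det(A - λI) = λ^2 - 8λ + 25 = 0.
Eigenvalues λ = 4 ± 3i (complex conjugate pair).
For λ=4+3i: an eigenvector is (1,1) - i(-3,-2) = (1 + 3i, 1 + 2i).
A real fundamental pair from Re and Im of e^((4+3i)t)v: X_1 = e^(4t)(cos(3t)·(1,1) + sin(3t)·(-3,-2)), X_2 = e^(4t)(sin(3t)·(1,1) - cos(3t)·(-3,-2)).
General solution: c_1X_1 + c_2X_2.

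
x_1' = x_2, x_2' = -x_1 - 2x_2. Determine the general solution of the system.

Coefficient matrix A = [[0, 1], [-1, -2]].
Characteristic polynomial det(A - λI) = λ^2 + 2λ + 1 = 0.
Single eigenvalue λ = -1 with algebraic multiplicity 2.
Eigenvector v = (-1,1); generalized eigenvector w with (A-λI)w=v is (0,-1).
General solution: e^(-t)[c_1·v + c_2·(t·v + w)].

x_1(t) = -c_1e^(-t) - c_2te^(-t), x_2(t) = c_1e^(-t) + c_2te^(-t) - c_2e^(-t)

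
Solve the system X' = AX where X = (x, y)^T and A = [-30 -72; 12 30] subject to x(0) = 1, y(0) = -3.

Coefficient matrix A = [[-30, -72], [12, 30]].
Characteristic polynomial det(A - λI) = λ^2 - 36 = 0.
Eigenvalues λ = -6, 6.
For λ=-6: (A-λI) row 1 is [-24, -72], so an eigenvector is (3, -1).
For λ=6: (A-λI) row 1 is [-36, -72], so an eigenvector is (-2, 1).
General solution: C_1e^(-6t)(3,-1) + C_2e^(6t)(-2,1).
Applying x(0)=1, y(0)=-3 gives C_1=-5, C_2=-8.

x(t) = 16e^(6t) - 15e^(-6t), y(t) = -8e^(6t) + 5e^(-6t)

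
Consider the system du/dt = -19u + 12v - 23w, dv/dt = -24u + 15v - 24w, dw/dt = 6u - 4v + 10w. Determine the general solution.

u(t) = -K_1e^(3t) - 2K_2e^(-t) - K_3e^(4t), v(t) = 2K_1e^(3t) - 3K_2e^(-t), w(t) = 2K_1e^(3t) + K_3e^(4t)

Coefficient matrix A = [[-19, 12, -23], [-24, 15, -24], [6, -4, 10]].
det(A - λI) = 0 gives eigenvalues λ = 3, -1, 4.
For λ=3: eigenvector (-1,2,2).
For λ=-1: eigenvector (-2,-3,0).
For λ=4: eigenvector (-1,0,1).
General solution: K_1e^(3t)(-1,2,2) + K_2e^(-t)(-2,-3,0) + K_3e^(4t)(-1,0,1).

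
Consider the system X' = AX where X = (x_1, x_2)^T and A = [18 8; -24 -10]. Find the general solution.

Coefficient matrix A = [[18, 8], [-24, -10]].
Characteristic polynomial det(A - λI) = λ^2 - 8λ + 12 = 0.
Eigenvalues λ = 2, 6.
For λ=2: (A-λI) row 1 is [16, 8], so an eigenvector is (-1, 2).
For λ=6: (A-λI) row 1 is [12, 8], so an eigenvector is (2, -3).
General solution: C_1e^(2t)(-1,2) + C_2e^(6t)(2,-3).

x_1(t) = -C_1e^(2t) + 2C_2e^(6t), x_2(t) = 2C_1e^(2t) - 3C_2e^(6t)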